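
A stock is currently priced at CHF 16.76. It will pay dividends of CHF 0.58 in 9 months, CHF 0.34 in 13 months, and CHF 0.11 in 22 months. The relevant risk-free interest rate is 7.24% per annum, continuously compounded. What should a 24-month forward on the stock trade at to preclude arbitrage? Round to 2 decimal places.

PV(dividends) I = 0.58·e^(−0.0724·9/12) + 0.34·e^(−0.0724·13/12) + 0.11·e^(−0.0724·22/12)
I = 0.5493 + 0.3144 + 0.0963 = 0.9600
F = (S − I)·e^(rT) = (16.76 − 0.9600) · e^(0.0724·24/12)
= 15.8000 · e^0.144800 = 15.8000 × 1.155808 = CHF 18.26

CHF 18.26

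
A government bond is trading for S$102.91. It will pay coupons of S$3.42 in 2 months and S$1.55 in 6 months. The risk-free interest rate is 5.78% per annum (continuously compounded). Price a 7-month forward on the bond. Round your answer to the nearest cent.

PV(coupons) I = 3.42·e^(−0.0578·2/12) + 1.55·e^(−0.0578·6/12)
I = 3.3872 + 1.5058 = 4.8930
F = (S − I)·e^(rT) = (102.91 − 4.8930) · e^(0.0578·7/12)
= 98.0170 · e^0.033717 = 98.0170 × 1.034292 = S$101.38

S$101.38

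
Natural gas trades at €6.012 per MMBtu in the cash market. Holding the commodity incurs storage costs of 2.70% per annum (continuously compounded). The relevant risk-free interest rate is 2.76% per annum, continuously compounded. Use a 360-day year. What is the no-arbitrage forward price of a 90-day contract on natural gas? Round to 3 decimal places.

Net carry = r + u − y = 0.0276 + 0.0270 − 0.0000 = 0.0546
F = S·e^((r+u−y)T) = 6.012 · e^(0.0546 × 90/360) = 6.012 · e^0.013650
= 6.012 × 1.013744 = €6.095 per MMBtu

€6.095 per MMBtu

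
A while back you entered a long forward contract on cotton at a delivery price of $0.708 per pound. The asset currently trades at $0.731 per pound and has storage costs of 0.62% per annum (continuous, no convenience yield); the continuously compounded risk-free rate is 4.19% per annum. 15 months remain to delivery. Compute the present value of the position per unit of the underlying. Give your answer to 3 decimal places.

$0.065 per pound

Current fair forward for the remaining 15 months: F = S·e^((r + u)·T), (r + u) = 0.0419 + 0.0062 = 0.0481
F = 0.731 · e^(0.0481 × 15/12) = 0.731 × 1.061969 = 0.7763
Value of long forward = (F − K)·e^(−rT) = (0.7763 − 0.708) · e^(−0.0419·15/12)
= 0.0683 × 0.948973 = 0.065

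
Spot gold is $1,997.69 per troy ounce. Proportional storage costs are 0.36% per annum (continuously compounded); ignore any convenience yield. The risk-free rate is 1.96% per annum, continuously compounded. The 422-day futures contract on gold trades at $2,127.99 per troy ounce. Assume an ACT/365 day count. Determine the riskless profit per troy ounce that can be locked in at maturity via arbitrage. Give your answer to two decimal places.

Fair futures: F* = S·e^(carry·T), with carry = (r + u) = 0.0196 + 0.0036 = 0.0232
F* = 1997.69 · e^(0.0232 × 422/365) = 1997.69 · e^0.02682301 = 1997.69 × 1.02718599 = $2051.9992
Market $2127.99 > fair $2051.9992: forward overpriced → cash-and-carry (buy spot, short the forward).
At maturity, profit = |F_mkt − F*| = |2127.99 − 2051.9992| = $75.99 per troy ounce

$75.99 per troy ounce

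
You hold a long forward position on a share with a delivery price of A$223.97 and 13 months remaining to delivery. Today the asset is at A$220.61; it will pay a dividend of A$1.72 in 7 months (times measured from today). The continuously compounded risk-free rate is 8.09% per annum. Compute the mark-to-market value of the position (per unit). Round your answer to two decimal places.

A$13.79

PV(remaining dividends) I = 1.72·e^(−0.0809·7/12) = 1.6407
Current forward F = (S − I)·e^(rT) = (220.61 − 1.6407)·e^(0.0809·13/12) = 218.9693 × 1.091597 = 239.0262
Value (long) = (F − K)·e^(−rT) = (239.0262 − 223.97) × 0.916089 = 13.7928
Value = A$13.79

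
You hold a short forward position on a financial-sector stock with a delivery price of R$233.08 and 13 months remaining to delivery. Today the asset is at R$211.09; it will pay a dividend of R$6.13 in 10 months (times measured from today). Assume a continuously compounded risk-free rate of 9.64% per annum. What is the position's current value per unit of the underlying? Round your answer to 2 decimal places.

R$4.53

PV(remaining dividends) I = 6.13·e^(−0.0964·10/12) = 5.6568
Current forward F = (S − I)·e^(rT) = (211.09 − 5.6568)·e^(0.0964·13/12) = 205.4332 × 1.110081 = 228.0475
Value (long) = (F − K)·e^(−rT) = (228.0475 − 233.08) × 0.900835 = -4.5335
Short position value = −(long value) = R$4.53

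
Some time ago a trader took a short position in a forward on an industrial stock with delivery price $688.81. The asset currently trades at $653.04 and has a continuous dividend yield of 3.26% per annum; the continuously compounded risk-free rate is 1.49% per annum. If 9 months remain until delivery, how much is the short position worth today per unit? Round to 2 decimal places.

$43.89

Current fair forward for the remaining 9 months: F = S·e^((r − q)·T), (r − q) = 0.0149 − 0.0326 = -0.0177
F = 653.04 · e^(-0.0177 × 9/12) = 653.04 × 0.986813 = 644.4284
Value of long forward = (F − K)·e^(−rT) = (644.4284 − 688.81) · e^(−0.0149·9/12)
= -44.3816 × 0.988887 = -43.89
Short position value = −(long value) = $43.89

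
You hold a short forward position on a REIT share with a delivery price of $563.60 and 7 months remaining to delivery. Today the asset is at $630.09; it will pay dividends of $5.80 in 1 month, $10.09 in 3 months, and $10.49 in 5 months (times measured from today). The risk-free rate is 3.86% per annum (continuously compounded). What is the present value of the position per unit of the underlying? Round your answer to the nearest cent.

-$52.94

PV(remaining dividends) I = 5.80·e^(−0.0386·1/12) + 10.09·e^(−0.0386·3/12) + 10.49·e^(−0.0386·5/12) = 26.0971
Current forward F = (S − I)·e^(rT) = (630.09 − 26.0971)·e^(0.0386·7/12) = 603.9929 × 1.022772 = 617.7470
Value (long) = (F − K)·e^(−rT) = (617.7470 − 563.60) × 0.977735 = 52.9414
Short position value = −(long value) = -$52.94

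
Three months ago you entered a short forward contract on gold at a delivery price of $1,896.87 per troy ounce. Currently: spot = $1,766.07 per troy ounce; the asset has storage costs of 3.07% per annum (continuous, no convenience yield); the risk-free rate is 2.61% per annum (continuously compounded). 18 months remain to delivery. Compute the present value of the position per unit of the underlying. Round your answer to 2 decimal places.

-$25.26 per troy ounce

Current fair forward for the remaining 18 months: F = S·e^((r + u)·T), (r + u) = 0.0261 + 0.0307 = 0.0568
F = 1766.07 · e^(0.0568 × 18/12) = 1766.07 × 1.08893483 = 1923.1351
Value of long forward = (F − K)·e^(−rT) = (1923.1351 − 1896.87) · e^(−0.0261·18/12)
= 26.2651 × 0.96160646 = 25.26
Short position value = −(long value) = -$25.26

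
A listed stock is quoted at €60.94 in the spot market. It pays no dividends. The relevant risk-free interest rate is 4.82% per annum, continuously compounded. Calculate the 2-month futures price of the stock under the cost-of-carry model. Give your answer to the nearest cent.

€61.43

F = S·e^(rT) = 60.94 · e^(0.0482 × 2/12)
= 60.94 · e^0.008033 = 60.94 × 1.008065
F = €61.43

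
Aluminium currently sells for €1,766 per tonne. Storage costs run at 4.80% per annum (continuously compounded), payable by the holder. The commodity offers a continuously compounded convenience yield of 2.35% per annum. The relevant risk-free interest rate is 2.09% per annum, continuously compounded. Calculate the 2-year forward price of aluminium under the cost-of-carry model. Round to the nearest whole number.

€1,934 per tonne

Net carry = r + u − y = 0.0209 + 0.0480 − 0.0235 = 0.0454
F = S·e^((r+u−y)T) = 1766 · e^(0.0454 × 2) = 1766 · e^0.090800
= 1766 × 1.095050 = €1,934 per tonne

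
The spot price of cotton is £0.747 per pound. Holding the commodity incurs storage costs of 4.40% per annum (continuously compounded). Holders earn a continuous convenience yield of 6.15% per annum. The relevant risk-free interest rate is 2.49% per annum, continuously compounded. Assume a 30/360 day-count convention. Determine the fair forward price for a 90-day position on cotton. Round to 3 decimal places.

£0.748 per pound

Net carry = r + u − y = 0.0249 + 0.0440 − 0.0615 = 0.0074
F = S·e^((r+u−y)T) = 0.747 · e^(0.0074 × 90/360) = 0.747 · e^0.001850
= 0.747 × 1.001852 = £0.748 per pound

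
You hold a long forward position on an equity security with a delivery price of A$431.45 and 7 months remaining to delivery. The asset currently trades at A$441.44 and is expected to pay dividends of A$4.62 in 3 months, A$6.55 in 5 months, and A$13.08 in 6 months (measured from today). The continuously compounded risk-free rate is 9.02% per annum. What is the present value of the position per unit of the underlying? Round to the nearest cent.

PV(remaining dividends) I = 4.62·e^(−0.0902·3/12) + 6.55·e^(−0.0902·5/12) + 13.08·e^(−0.0902·6/12) = 23.3286
Current forward F = (S − I)·e^(rT) = (441.44 − 23.3286)·e^(0.0902·7/12) = 418.1114 × 1.054026 = 440.7003
Value (long) = (F − K)·e^(−rT) = (440.7003 − 431.45) × 0.948744 = 8.7762
Value = A$8.78

A$8.78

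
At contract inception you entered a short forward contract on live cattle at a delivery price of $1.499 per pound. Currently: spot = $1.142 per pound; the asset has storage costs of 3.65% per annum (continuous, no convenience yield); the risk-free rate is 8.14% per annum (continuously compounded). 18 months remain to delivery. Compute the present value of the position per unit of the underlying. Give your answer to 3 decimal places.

Current fair forward for the remaining 18 months: F = S·e^((r + u)·T), (r + u) = 0.0814 + 0.0365 = 0.1179
F = 1.142 · e^(0.1179 × 18/12) = 1.142 × 1.193452 = 1.3629
Value of long forward = (F − K)·e^(−rT) = (1.3629 − 1.499) · e^(−0.0814·18/12)
= -0.1361 × 0.885060 = -0.120
Short position value = −(long value) = $0.120

$0.120 per pound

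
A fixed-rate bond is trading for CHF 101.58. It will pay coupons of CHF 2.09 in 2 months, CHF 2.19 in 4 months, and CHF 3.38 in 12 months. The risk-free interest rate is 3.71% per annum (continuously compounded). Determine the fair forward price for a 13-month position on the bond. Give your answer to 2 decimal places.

PV(coupons) I = 2.09·e^(−0.0371·2/12) + 2.19·e^(−0.0371·4/12) + 3.38·e^(−0.0371·12/12)
I = 2.0771 + 2.1631 + 3.2569 = 7.4971
F = (S − I)·e^(rT) = (101.58 − 7.4971) · e^(0.0371·13/12)
= 94.0829 · e^0.040192 = 94.0829 × 1.041011 = CHF 97.94

CHF 97.94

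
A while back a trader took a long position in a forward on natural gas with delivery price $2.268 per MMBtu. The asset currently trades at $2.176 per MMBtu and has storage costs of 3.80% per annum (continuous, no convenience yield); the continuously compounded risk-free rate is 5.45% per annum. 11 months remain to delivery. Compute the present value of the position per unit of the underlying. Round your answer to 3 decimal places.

Current fair forward for the remaining 11 months: F = S·e^((r + u)·T), (r + u) = 0.0545 + 0.0380 = 0.0925
F = 2.176 · e^(0.0925 × 11/12) = 2.176 × 1.088490 = 2.3686
Value of long forward = (F − K)·e^(−rT) = (2.3686 − 2.268) · e^(−0.0545·11/12)
= 0.1006 × 0.951269 = 0.096

$0.096 per MMBtu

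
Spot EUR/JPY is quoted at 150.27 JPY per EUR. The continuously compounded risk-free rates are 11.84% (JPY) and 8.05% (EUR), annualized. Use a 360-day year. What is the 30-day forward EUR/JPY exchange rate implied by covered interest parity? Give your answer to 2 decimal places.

F = S·e^((r_JPY − r_EUR)T) = 150.27 · e^((0.1184 − 0.0805) × 30/360)
= 150.27 · e^0.003158 = 150.27 × 1.003163
F = 150.75 JPY per EUR

150.75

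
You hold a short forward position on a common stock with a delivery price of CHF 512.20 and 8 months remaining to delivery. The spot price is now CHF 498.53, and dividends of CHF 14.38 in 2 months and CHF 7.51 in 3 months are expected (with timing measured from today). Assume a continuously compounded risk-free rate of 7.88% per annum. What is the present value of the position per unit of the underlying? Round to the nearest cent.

PV(remaining dividends) I = 14.38·e^(−0.0788·2/12) + 7.51·e^(−0.0788·3/12) = 21.5559
Current forward F = (S − I)·e^(rT) = (498.53 − 21.5559)·e^(0.0788·8/12) = 476.9741 × 1.053938 = 502.7011
Value (long) = (F − K)·e^(−rT) = (502.7011 − 512.20) × 0.948823 = -9.0128
Short position value = −(long value) = CHF 9.01

CHF 9.01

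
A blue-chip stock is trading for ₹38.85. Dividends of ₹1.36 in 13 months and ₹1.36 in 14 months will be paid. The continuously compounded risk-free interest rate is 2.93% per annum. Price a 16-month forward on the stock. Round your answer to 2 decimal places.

PV(dividends) I = 1.36·e^(−0.0293·13/12) + 1.36·e^(−0.0293·14/12)
I = 1.3175 + 1.3143 = 2.6318
F = (S − I)·e^(rT) = (38.85 − 2.6318) · e^(0.0293·16/12)
= 36.2182 · e^0.039067 = 36.2182 × 1.039840 = ₹37.66

₹37.66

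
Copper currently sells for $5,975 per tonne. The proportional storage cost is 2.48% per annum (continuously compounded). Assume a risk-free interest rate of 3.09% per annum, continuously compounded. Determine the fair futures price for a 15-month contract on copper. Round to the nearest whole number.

Net carry = r + u − y = 0.0309 + 0.0248 − 0.0000 = 0.0557
F = S·e^((r+u−y)T) = 5975 · e^(0.0557 × 15/12) = 5975 · e^0.069625
= 5975 × 1.072106 = $6,406 per tonne

$6,406 per tonne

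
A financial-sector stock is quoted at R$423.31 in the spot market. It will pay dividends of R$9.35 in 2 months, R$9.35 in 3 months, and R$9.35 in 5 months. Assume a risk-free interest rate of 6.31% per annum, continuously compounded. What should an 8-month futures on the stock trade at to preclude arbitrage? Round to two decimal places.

PV(dividends) I = 9.35·e^(−0.0631·2/12) + 9.35·e^(−0.0631·3/12) + 9.35·e^(−0.0631·5/12)
I = 9.2522 + 9.2037 + 9.1074 = 27.5633
F = (S − I)·e^(rT) = (423.31 − 27.5633) · e^(0.0631·8/12)
= 395.7467 · e^0.042067 = 395.7467 × 1.042964 = R$412.75

R$412.75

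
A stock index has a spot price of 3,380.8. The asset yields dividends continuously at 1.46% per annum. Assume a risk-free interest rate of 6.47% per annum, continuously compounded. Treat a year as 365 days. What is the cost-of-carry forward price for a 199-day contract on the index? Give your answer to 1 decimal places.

F = S·e^((r − q)T) = 3380.8 · e^((0.0647 − 0.0146) × 199/365)
= 3380.8 · e^0.027315 = 3380.8 × 1.027691
F = 3,474.4

3,474.4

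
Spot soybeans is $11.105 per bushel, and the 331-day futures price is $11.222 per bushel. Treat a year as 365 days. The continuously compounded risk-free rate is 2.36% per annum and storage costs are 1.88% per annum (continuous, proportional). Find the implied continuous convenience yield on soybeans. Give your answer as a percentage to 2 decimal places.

3.08%

F = S·e^((r+u−y)T) ⇒ (r+u−y) = ln(F/S)/T
ln(11.222/11.105) = 0.010481; /T ⇒ 0.011558
y = r + u − ln(F/S)/T = 0.0236 + 0.0188 − 0.011558 = 0.030842
y = 3.08%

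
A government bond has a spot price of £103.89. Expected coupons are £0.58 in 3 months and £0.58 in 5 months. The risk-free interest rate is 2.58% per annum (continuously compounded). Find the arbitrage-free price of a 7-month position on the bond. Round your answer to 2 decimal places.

PV(coupons) I = 0.58·e^(−0.0258·3/12) + 0.58·e^(−0.0258·5/12)
I = 0.5763 + 0.5738 = 1.1501
F = (S − I)·e^(rT) = (103.89 − 1.1501) · e^(0.0258·7/12)
= 102.7399 · e^0.015050 = 102.7399 × 1.015164 = £104.30

£104.30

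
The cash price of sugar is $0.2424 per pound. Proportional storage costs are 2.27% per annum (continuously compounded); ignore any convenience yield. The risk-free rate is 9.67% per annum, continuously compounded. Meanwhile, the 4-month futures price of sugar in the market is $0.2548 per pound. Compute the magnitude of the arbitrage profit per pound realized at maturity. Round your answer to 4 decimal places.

Fair futures: F* = S·e^(carry·T), with carry = (r + u) = 0.0967 + 0.0227 = 0.1194
F* = 0.2424 · e^(0.1194 × 4/12) = 0.2424 · e^0.039800 = 0.2424 × 1.040603 = $0.2522
Market $0.2548 > fair $0.2522: forward overpriced → cash-and-carry (buy spot, short the forward).
At maturity, profit = |F_mkt − F*| = |0.2548 − 0.2522| = $0.0026 per pound

$0.0026 per pound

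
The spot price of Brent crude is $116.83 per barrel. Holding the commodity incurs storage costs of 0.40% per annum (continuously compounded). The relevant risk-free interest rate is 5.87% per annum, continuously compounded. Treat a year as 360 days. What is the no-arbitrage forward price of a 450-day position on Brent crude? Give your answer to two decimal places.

$126.35 per barrel

Net carry = r + u − y = 0.0587 + 0.0040 − 0.0000 = 0.0627
F = S·e^((r+u−y)T) = 116.83 · e^(0.0627 × 450/360) = 116.83 · e^0.078375
= 116.83 × 1.081528 = $126.35 per barrel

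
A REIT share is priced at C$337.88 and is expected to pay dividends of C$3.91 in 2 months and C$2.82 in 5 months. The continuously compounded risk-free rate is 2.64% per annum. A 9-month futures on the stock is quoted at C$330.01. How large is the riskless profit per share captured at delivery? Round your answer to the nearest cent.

C$7.81 per share

PV(dividends) I = 3.91·e^(−0.0264·2/12) + 2.82·e^(−0.0264·5/12) = 6.6820
Fair futures F* = (S − I)·e^(rT) = (337.88 − 6.6820)·e^0.019800 = 331.1980 × 1.019997 = 337.8210
Market C$330.01 < fair 337.8210: forward underpriced → reverse cash-and-carry (short the stock, invest proceeds at r, pay the dividends, go long the forward).
Profit at T = |F_mkt − F*| = |330.01 − 337.8210| = C$7.81 per share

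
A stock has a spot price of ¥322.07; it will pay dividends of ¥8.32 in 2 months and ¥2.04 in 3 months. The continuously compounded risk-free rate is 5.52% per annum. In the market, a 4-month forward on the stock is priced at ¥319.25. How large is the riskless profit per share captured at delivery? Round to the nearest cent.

¥1.65 per share

PV(dividends) I = 8.32·e^(−0.0552·2/12) + 2.04·e^(−0.0552·3/12) = 10.2558
Fair forward F* = (S − I)·e^(rT) = (322.07 − 10.2558)·e^0.018400 = 311.8142 × 1.018570 = 317.6046
Market ¥319.25 > fair 317.6046: forward overpriced → cash-and-carry (borrow at r, buy the stock and collect the dividends, short the forward).
Profit at T = |F_mkt − F*| = |319.25 − 317.6046| = ¥1.65 per share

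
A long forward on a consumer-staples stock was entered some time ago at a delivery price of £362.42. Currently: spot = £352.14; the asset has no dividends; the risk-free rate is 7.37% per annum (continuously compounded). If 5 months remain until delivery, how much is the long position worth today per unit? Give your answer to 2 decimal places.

Current fair forward for the remaining 5 months: F = S·e^(r·T), r = 0.0737
F = 352.14 · e^(0.0737 × 5/12) = 352.14 × 1.031185 = 363.1215
Value of long forward = (F − K)·e^(−rT) = (363.1215 − 362.42) · e^(−0.0737·5/12)
= 0.7015 × 0.969758 = 0.68

£0.68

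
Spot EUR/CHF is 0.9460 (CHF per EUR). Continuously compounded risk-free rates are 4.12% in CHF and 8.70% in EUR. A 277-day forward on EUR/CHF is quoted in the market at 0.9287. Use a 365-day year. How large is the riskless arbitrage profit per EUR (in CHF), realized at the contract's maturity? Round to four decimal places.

0.0150 per EUR (in CHF)

Fair forward: F* = S·e^(carry·T), with carry = (r_CHF − r_EUR) = 0.0412 − 0.0870 = -0.0458
F* = 0.9460 · e^(-0.0458 × 277/365) = 0.9460 · e^-0.034758 = 0.9460 × 0.965839 = 0.9137
Market 0.9287 > fair 0.9137: forward overpriced → cash-and-carry (buy spot, short the forward).
At maturity, profit = |F_mkt − F*| = |0.9287 − 0.9137| = 0.0150 per EUR (in CHF)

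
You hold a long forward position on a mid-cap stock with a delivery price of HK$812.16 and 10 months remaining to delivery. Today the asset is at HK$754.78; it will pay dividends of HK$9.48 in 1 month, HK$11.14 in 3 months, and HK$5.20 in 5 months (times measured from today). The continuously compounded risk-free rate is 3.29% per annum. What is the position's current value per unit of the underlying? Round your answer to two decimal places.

-HK$61.05

PV(remaining dividends) I = 9.48·e^(−0.0329·1/12) + 11.14·e^(−0.0329·3/12) + 5.20·e^(−0.0329·5/12) = 25.6320
Current forward F = (S − I)·e^(rT) = (754.78 − 25.6320)·e^(0.0329·10/12) = 729.1480 × 1.027796 = 749.4154
Value (long) = (F − K)·e^(−rT) = (749.4154 − 812.16) × 0.972956 = -61.0477
Value = -HK$61.05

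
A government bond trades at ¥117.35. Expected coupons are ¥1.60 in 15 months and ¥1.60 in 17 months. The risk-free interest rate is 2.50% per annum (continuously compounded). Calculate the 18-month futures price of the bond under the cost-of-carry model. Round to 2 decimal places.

PV(coupons) I = 1.60·e^(−0.0250·15/12) + 1.60·e^(−0.0250·17/12)
I = 1.5508 + 1.5443 = 3.0951
F = (S − I)·e^(rT) = (117.35 − 3.0951) · e^(0.0250·18/12)
= 114.2549 · e^0.037500 = 114.2549 × 1.038212 = ¥118.62

¥118.62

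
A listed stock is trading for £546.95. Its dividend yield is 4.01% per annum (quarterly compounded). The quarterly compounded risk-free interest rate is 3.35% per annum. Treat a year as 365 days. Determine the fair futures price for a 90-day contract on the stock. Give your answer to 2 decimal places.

F = S · (1+r/4)^(4T) / (1+q/4)^(4T)
= 546.95 × 1.008260 / 1.009887 = 546.95 × 0.998389
F = £546.07

£546.07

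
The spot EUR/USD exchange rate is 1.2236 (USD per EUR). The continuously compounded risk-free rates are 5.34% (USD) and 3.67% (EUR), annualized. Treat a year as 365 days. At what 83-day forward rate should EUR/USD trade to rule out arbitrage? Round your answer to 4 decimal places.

1.2283

F = S·e^((r_USD − r_EUR)T) = 1.2236 · e^((0.0534 − 0.0367) × 83/365)
= 1.2236 · e^0.003798 = 1.2236 × 1.003805
F = 1.2283 USD per EUR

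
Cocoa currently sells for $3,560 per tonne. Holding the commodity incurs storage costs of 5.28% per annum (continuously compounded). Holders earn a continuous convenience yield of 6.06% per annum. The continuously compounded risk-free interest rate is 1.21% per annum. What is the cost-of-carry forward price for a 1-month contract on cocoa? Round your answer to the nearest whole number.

$3,561 per tonne

Net carry = r + u − y = 0.0121 + 0.0528 − 0.0606 = 0.0043
F = S·e^((r+u−y)T) = 3560 · e^(0.0043 × 1/12) = 3560 · e^0.000358
= 3560 × 1.000358 = $3,561 per tonne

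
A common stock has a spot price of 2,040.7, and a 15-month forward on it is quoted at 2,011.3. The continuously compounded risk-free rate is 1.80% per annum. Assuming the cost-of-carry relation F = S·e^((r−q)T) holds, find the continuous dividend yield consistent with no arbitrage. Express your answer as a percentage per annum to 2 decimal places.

2.96%

From F = S·e^((r−q)T): (r − q) = ln(F/S)/T
ln(2011.3/2040.7) = ln(0.985593) = -0.014512
(r − q) = -0.014512 / (15/12) = -0.011610
q = r − ln(F/S)/T = 0.0180 + 0.011610 = 0.029610
q = 2.96%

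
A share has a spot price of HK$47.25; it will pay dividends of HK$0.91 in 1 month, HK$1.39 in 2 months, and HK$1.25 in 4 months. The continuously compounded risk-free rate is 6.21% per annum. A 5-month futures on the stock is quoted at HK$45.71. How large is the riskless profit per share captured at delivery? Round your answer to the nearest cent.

HK$0.82 per share

PV(dividends) I = 0.91·e^(−0.0621·1/12) + 1.39·e^(−0.0621·2/12) + 1.25·e^(−0.0621·4/12) = 3.5054
Fair futures F* = (S − I)·e^(rT) = (47.25 − 3.5054)·e^0.025875 = 43.7446 × 1.026213 = 44.8913
Market HK$45.71 > fair 44.8913: forward overpriced → cash-and-carry (borrow at r, buy the stock and collect the dividends, short the forward).
Profit at T = |F_mkt − F*| = |45.71 − 44.8913| = HK$0.82 per share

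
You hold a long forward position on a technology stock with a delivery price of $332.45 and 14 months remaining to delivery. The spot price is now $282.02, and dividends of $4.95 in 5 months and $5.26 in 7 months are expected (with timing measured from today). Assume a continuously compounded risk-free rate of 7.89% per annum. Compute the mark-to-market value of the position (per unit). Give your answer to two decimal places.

-$31.01

PV(remaining dividends) I = 4.95·e^(−0.0789·5/12) + 5.26·e^(−0.0789·7/12) = 9.8133
Current forward F = (S − I)·e^(rT) = (282.02 − 9.8133)·e^(0.0789·14/12) = 272.2067 × 1.096420 = 298.4529
Value (long) = (F − K)·e^(−rT) = (298.4529 − 332.45) × 0.912060 = -31.0074
Value = -$31.01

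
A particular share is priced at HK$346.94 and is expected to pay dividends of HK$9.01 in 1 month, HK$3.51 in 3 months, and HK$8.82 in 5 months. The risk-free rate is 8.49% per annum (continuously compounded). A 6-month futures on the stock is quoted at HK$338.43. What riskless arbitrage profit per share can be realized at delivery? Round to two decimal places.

HK$1.75 per share

PV(dividends) I = 9.01·e^(−0.0849·1/12) + 3.51·e^(−0.0849·3/12) + 8.82·e^(−0.0849·5/12) = 20.8962
Fair futures F* = (S − I)·e^(rT) = (346.94 − 20.8962)·e^0.042450 = 326.0438 × 1.043364 = 340.1824
Market HK$338.43 < fair 340.1824: forward underpriced → reverse cash-and-carry (short the stock, invest proceeds at r, pay the dividends, go long the forward).
Profit at T = |F_mkt − F*| = |338.43 − 340.1824| = HK$1.75 per share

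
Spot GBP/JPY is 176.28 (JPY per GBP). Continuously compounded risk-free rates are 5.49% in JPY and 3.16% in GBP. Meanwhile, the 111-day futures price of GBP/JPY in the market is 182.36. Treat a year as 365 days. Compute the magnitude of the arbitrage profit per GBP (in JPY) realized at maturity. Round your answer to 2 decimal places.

Fair futures: F* = S·e^(carry·T), with carry = (r_JPY − r_GBP) = 0.0549 − 0.0316 = 0.0233
F* = 176.28 · e^(0.0233 × 111/365) = 176.28 · e^0.007086 = 176.28 × 1.007111 = 177.5335
Market 182.36 > fair 177.5335: forward overpriced → cash-and-carry (buy spot, short the forward).
At maturity, profit = |F_mkt − F*| = |182.36 − 177.5335| = 4.83 per GBP (in JPY)

4.83 per GBP (in JPY)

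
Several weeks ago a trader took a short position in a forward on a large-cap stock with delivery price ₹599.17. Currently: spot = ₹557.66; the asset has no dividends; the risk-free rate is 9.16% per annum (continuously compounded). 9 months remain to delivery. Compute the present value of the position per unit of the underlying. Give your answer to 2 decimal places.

₹1.73

Current fair forward for the remaining 9 months: F = S·e^(r·T), r = 0.0916
F = 557.66 · e^(0.0916 × 9/12) = 557.66 × 1.071115 = 597.3180
Value of long forward = (F − K)·e^(−rT) = (597.3180 − 599.17) · e^(−0.0916·9/12)
= -1.8520 × 0.933607 = -1.73
Short position value = −(long value) = ₹1.73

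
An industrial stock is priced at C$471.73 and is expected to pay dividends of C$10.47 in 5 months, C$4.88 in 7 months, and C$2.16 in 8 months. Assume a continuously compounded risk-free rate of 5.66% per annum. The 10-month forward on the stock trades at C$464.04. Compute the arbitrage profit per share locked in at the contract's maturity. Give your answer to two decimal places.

C$12.62 per share

PV(dividends) I = 10.47·e^(−0.0566·5/12) + 4.88·e^(−0.0566·7/12) + 2.16·e^(−0.0566·8/12) = 17.0275
Fair forward F* = (S − I)·e^(rT) = (471.73 − 17.0275)·e^0.047167 = 454.7025 × 1.048297 = 476.6633
Market C$464.04 < fair 476.6633: forward underpriced → reverse cash-and-carry (short the stock, invest proceeds at r, pay the dividends, go long the forward).
Profit at T = |F_mkt − F*| = |464.04 − 476.6633| = C$12.62 per share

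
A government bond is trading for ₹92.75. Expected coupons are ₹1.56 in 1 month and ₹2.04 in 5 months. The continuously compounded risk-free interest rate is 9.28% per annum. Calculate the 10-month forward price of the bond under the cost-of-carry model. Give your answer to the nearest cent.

₹96.41

PV(coupons) I = 1.56·e^(−0.0928·1/12) + 2.04·e^(−0.0928·5/12)
I = 1.5480 + 1.9626 = 3.5106
F = (S − I)·e^(rT) = (92.75 − 3.5106) · e^(0.0928·10/12)
= 89.2394 · e^0.077333 = 89.2394 × 1.080402 = ₹96.41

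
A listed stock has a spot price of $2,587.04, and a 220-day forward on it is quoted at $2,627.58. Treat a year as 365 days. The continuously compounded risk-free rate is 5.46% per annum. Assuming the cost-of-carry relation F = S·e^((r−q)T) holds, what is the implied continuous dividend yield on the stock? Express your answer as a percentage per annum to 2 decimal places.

2.88%

From F = S·e^((r−q)T): (r − q) = ln(F/S)/T
ln(2627.58/2587.04) = ln(1.015670) = 0.015548
(r − q) = 0.015548 / (220/365) = 0.025796
q = r − ln(F/S)/T = 0.0546 − 0.025796 = 0.028804
q = 2.88%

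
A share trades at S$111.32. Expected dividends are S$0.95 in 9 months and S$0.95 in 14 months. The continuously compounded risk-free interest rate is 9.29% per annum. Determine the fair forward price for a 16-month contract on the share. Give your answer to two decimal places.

PV(dividends) I = 0.95·e^(−0.0929·9/12) + 0.95·e^(−0.0929·14/12)
I = 0.8861 + 0.8524 = 1.7385
F = (S − I)·e^(rT) = (111.32 − 1.7385) · e^(0.0929·16/12)
= 109.5815 · e^0.123867 = 109.5815 × 1.131865 = S$124.03

S$124.03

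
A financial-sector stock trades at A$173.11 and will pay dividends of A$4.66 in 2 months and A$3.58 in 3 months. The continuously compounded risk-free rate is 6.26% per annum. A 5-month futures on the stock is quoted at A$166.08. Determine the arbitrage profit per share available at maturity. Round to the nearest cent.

A$3.25 per share

PV(dividends) I = 4.66·e^(−0.0626·2/12) + 3.58·e^(−0.0626·3/12) = 8.1360
Fair futures F* = (S − I)·e^(rT) = (173.11 − 8.1360)·e^0.026083 = 164.9740 × 1.026426 = 169.3336
Market A$166.08 < fair 169.3336: forward underpriced → reverse cash-and-carry (short the stock, invest proceeds at r, pay the dividends, go long the forward).
Profit at T = |F_mkt − F*| = |166.08 − 169.3336| = A$3.25 per share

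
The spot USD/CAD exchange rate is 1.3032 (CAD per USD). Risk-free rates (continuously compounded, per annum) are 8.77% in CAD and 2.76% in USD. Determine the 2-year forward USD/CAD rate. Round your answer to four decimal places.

F = S·e^((r_CAD − r_USD)T) = 1.3032 · e^((0.0877 − 0.0276) × 2)
= 1.3032 · e^0.120200 = 1.3032 × 1.127722
F = 1.4696 CAD per USD

1.4696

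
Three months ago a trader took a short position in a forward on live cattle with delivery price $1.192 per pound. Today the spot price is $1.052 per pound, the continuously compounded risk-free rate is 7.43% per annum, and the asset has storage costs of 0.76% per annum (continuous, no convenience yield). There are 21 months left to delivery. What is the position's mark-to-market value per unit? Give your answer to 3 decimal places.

-$0.019 per pound

Current fair forward for the remaining 21 months: F = S·e^((r + u)·T), (r + u) = 0.0743 + 0.0076 = 0.0819
F = 1.052 · e^(0.0819 × 21/12) = 1.052 × 1.154105 = 1.2141
Value of long forward = (F − K)·e^(−rT) = (1.2141 − 1.192) · e^(−0.0743·21/12)
= 0.0221 × 0.878073 = 0.019
Short position value = −(long value) = -$0.019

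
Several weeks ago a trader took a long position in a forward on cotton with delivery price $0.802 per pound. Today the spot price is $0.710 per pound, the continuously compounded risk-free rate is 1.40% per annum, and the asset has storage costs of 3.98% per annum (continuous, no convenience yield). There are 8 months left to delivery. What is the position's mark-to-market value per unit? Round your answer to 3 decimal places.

-$0.065 per pound

Current fair forward for the remaining 8 months: F = S·e^((r + u)·T), (r + u) = 0.0140 + 0.0398 = 0.0538
F = 0.710 · e^(0.0538 × 8/12) = 0.710 × 1.036518 = 0.7359
Value of long forward = (F − K)·e^(−rT) = (0.7359 − 0.802) · e^(−0.0140·8/12)
= -0.0661 × 0.990710 = -0.065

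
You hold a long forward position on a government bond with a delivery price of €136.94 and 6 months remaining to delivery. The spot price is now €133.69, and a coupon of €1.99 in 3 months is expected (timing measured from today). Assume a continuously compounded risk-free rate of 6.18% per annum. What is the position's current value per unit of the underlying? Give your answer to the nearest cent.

PV(remaining coupons) I = 1.99·e^(−0.0618·3/12) = 1.9595
Current forward F = (S − I)·e^(rT) = (133.69 − 1.9595)·e^(0.0618·6/12) = 131.7305 × 1.031382 = 135.8645
Value (long) = (F − K)·e^(−rT) = (135.8645 − 136.94) × 0.969573 = -1.0428
Value = -€1.04

-€1.04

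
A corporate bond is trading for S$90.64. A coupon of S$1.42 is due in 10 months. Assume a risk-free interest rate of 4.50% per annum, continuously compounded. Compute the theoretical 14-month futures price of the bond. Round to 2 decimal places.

S$94.08

PV(coupons) I = 1.42·e^(−0.0450·10/12)
I = 1.3677
F = (S − I)·e^(rT) = (90.64 − 1.3677) · e^(0.0450·14/12)
= 89.2723 · e^0.052500 = 89.2723 × 1.053903 = S$94.08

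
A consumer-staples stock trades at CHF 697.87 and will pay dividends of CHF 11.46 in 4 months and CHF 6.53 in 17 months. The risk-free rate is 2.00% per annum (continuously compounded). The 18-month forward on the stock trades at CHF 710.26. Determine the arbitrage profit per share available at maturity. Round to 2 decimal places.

CHF 9.41 per share

PV(dividends) I = 11.46·e^(−0.0200·4/12) + 6.53·e^(−0.0200·17/12) = 17.7314
Fair forward F* = (S − I)·e^(rT) = (697.87 − 17.7314)·e^0.030000 = 680.1386 × 1.030455 = 700.8522
Market CHF 710.26 > fair 700.8522: forward overpriced → cash-and-carry (borrow at r, buy the stock and collect the dividends, short the forward).
Profit at T = |F_mkt − F*| = |710.26 − 700.8522| = CHF 9.41 per share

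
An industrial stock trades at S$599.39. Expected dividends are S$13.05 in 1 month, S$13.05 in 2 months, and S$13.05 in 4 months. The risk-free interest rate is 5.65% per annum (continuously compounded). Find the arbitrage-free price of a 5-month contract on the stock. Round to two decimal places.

S$574.02

PV(dividends) I = 13.05·e^(−0.0565·1/12) + 13.05·e^(−0.0565·2/12) + 13.05·e^(−0.0565·4/12)
I = 12.9887 + 12.9277 + 12.8065 = 38.7229
F = (S − I)·e^(rT) = (599.39 − 38.7229) · e^(0.0565·5/12)
= 560.6671 · e^0.023542 = 560.6671 × 1.023821 = S$574.02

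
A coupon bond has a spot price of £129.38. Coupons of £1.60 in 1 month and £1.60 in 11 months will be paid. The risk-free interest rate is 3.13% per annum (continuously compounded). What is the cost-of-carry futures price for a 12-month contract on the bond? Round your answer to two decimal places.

PV(coupons) I = 1.60·e^(−0.0313·1/12) + 1.60·e^(−0.0313·11/12)
I = 1.5958 + 1.5547 = 3.1505
F = (S − I)·e^(rT) = (129.38 − 3.1505) · e^(0.0313·12/12)
= 126.2295 · e^0.031300 = 126.2295 × 1.031795 = £130.24

£130.24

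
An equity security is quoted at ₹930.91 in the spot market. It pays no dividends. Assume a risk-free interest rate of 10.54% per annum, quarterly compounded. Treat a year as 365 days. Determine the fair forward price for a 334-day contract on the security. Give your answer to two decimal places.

F = S · (1+r/4)^(4T)
= 930.91 × 1.099878
F = ₹1,023.89

₹1,023.89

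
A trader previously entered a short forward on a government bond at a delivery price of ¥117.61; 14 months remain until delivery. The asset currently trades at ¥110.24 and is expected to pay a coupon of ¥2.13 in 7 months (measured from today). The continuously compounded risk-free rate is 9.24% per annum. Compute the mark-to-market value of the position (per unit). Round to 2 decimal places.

-¥2.63

PV(remaining coupons) I = 2.13·e^(−0.0924·7/12) = 2.0182
Current forward F = (S − I)·e^(rT) = (110.24 − 2.0182)·e^(0.0924·14/12) = 108.2218 × 1.113825 = 120.5401
Value (long) = (F − K)·e^(−rT) = (120.5401 − 117.61) × 0.897807 = 2.6307
Short position value = −(long value) = -¥2.63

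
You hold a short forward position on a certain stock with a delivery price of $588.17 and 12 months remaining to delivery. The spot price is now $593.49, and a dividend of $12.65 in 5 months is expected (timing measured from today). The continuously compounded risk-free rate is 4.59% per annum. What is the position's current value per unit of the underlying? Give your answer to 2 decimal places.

PV(remaining dividends) I = 12.65·e^(−0.0459·5/12) = 12.4104
Current forward F = (S − I)·e^(rT) = (593.49 − 12.4104)·e^(0.0459·12/12) = 581.0796 × 1.046970 = 608.3729
Value (long) = (F − K)·e^(−rT) = (608.3729 − 588.17) × 0.955137 = 19.2965
Short position value = −(long value) = -$19.30

-$19.30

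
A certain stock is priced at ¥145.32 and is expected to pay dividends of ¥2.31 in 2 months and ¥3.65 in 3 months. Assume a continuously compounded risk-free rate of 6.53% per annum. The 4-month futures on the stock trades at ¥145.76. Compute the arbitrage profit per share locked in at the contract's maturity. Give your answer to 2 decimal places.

PV(dividends) I = 2.31·e^(−0.0653·2/12) + 3.65·e^(−0.0653·3/12) = 5.8759
Fair futures F* = (S − I)·e^(rT) = (145.32 − 5.8759)·e^0.021767 = 139.4441 × 1.022006 = 142.5127
Market ¥145.76 > fair 142.5127: forward overpriced → cash-and-carry (borrow at r, buy the stock and collect the dividends, short the forward).
Profit at T = |F_mkt − F*| = |145.76 − 142.5127| = ¥3.25 per share

¥3.25 per share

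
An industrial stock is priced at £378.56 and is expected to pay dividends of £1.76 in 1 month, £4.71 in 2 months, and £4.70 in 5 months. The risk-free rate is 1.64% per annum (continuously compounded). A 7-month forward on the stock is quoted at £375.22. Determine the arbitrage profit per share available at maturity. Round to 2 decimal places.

£4.25 per share

PV(dividends) I = 1.76·e^(−0.0164·1/12) + 4.71·e^(−0.0164·2/12) + 4.70·e^(−0.0164·5/12) = 11.1227
Fair forward F* = (S − I)·e^(rT) = (378.56 − 11.1227)·e^0.009567 = 367.4373 × 1.009613 = 370.9695
Market £375.22 > fair 370.9695: forward overpriced → cash-and-carry (borrow at r, buy the stock and collect the dividends, short the forward).
Profit at T = |F_mkt − F*| = |375.22 − 370.9695| = £4.25 per share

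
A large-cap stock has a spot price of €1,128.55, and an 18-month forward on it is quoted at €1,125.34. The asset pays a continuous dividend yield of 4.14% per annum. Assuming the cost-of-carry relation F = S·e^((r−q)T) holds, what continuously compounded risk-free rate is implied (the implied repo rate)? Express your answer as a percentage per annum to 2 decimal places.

3.95%

From F = S·e^((r−q)T): (r − q) = ln(F/S)/T
ln(1125.34/1128.55) = ln(0.997156) = -0.002848
(r − q) = -0.002848 / (18/12) = -0.001899
r = ln(F/S)/T + q = -0.001899 + 0.0414 = 0.039501
r = 3.95%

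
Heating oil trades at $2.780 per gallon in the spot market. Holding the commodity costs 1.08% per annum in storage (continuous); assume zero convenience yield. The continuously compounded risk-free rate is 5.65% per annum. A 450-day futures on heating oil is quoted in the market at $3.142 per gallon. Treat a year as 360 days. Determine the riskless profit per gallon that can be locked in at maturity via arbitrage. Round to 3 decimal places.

$0.118 per gallon

Fair futures: F* = S·e^(carry·T), with carry = (r + u) = 0.0565 + 0.0108 = 0.0673
F* = 2.780 · e^(0.0673 × 450/360) = 2.780 · e^0.084125 = 2.780 × 1.087765 = $3.0240
Market $3.142 > fair $3.0240: forward overpriced → cash-and-carry (buy spot, short the forward).
At maturity, profit = |F_mkt − F*| = |3.142 − 3.0240| = $0.118 per gallon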